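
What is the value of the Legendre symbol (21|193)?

1

Reciprocity: 21 ≡ 1 and 193 ≡ 1 (mod 4), so (21/193) = +(193/21).
Reduce top mod 21: now compute (4/21).
Pull out 2^2: since 21 ≡ 5 (mod 8), (2/21) = -1, so (2/21)^2 = +1.
Reached (1/21) = 1. Collecting the sign flips along the way, the symbol is +1.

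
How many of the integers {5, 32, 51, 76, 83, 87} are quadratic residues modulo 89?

3

(5/89) = +1 → QR.
(32/89) = +1 → QR.
(51/89) = -1 → non-residue.
(76/89) = -1 → non-residue.
(83/89) = -1 → non-residue.
(87/89) = +1 → QR.
Total quadratic residues among the 6: 3.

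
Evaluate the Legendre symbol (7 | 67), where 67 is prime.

-1

Euler's criterion: (7/67) ≡ 7^33 (mod 67).
7^2 ≡ 49 (mod 67)
7^4 ≡ 56 (mod 67)
7^8 ≡ 54 (mod 67)
7^16 ≡ 35 (mod 67)
7^32 ≡ 19 (mod 67)
7^33 = 7^(32+1) ≡ 66 (mod 67).
Result is 66 ≡ −1, so (7/67) = −1.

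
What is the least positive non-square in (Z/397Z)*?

2

(2/397) = −1, so 2 is the smallest positive non-residue mod 397.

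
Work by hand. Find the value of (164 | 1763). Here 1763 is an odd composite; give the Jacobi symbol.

0

Pull out 2^2: since 1763 ≡ 3 (mod 8), (2/1763) = -1, so (2/1763)^2 = +1.
Reciprocity: 41 ≡ 1 and 1763 ≡ 3 (mod 4), so (41/1763) = +(1763/41).
Reduce top mod 41: now compute (0/41).
Top reduces to 0: gcd > 1, so the symbol is 0.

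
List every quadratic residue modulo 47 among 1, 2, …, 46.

Square k = 1,…,23 (k and 47−k give the same square):
1²=1, 2²=4, 3²=9, 4²=16, 5²=25, 6²=36, 7²≡2, 8²≡17, 9²≡34, 10²≡6, 11²≡27, 12²≡3, 13²≡28, 14²≡8, 15²≡37, 16²≡21, 17²≡7, 18²≡42, 19²≡32, 20²≡24, 21²≡18, 22²≡14, 23²≡12 (mod 47).
So the quadratic residues mod 47 are {1, 2, 3, 4, 6, 7, 8, 9, 12, 14, 16, 17, 18, 21, 24, 25, 27, 28, 32, 34, 36, 37, 42}.

1,2,3,4,6,7,8,9,12,14,16,17,18,21,24,25,27,28,32,34,36,37,42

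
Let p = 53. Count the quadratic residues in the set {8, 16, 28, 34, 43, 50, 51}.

(8/53) = -1 → non-residue.
(16/53) = +1 → QR.
(28/53) = +1 → QR.
(34/53) = -1 → non-residue.
(43/53) = +1 → QR.
(50/53) = -1 → non-residue.
(51/53) = -1 → non-residue.
Total quadratic residues among the 7: 3.

3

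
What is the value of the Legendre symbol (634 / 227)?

Euler's criterion: (634/227) ≡ 180^113 (mod 227).
180^2 ≡ 166 (mod 227)
180^4 ≡ 89 (mod 227)
180^8 ≡ 203 (mod 227)
180^16 ≡ 122 (mod 227)
180^32 ≡ 129 (mod 227)
180^64 ≡ 70 (mod 227)
180^113 = 180^(64+32+16+1) ≡ 226 (mod 227).
Result is 226 ≡ −1, so (634/227) = −1.

-1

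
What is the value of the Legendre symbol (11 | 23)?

-1

Reciprocity: 11 ≡ 3 and 23 ≡ 3 (mod 4), so (11/23) = −(23/11).
Reduce top mod 11: now compute (1/11).
Reached (1/11) = 1. Collecting the sign flips along the way, the symbol is -1.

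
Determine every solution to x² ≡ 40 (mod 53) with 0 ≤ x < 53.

53 ≡ 1 (mod 4), so we find a root by search.
Trying successive values, 26² = 676 ≡ 40 (mod 53). The other root is 53 − 26 = 27.

26, 27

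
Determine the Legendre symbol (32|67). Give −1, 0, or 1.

-1

Pull out 2^5: since 67 ≡ 3 (mod 8), (2/67) = -1, so (2/67)^5 = -1.
Reached (1/67) = 1. Collecting the sign flips along the way, the symbol is -1.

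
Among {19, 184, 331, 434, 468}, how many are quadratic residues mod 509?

0

(19/509) = -1 → non-residue.
(184/509) = -1 → non-residue.
(331/509) = -1 → non-residue.
(434/509) = -1 → non-residue.
(468/509) = -1 → non-residue.
Total quadratic residues among the 5: 0.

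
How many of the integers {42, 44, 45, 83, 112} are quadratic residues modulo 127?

(42/127) = +1 → QR.
(44/127) = +1 → QR.
(45/127) = -1 → non-residue.
(83/127) = -1 → non-residue.
(112/127) = -1 → non-residue.
Total quadratic residues among the 5: 2.

2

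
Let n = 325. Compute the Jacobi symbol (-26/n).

0

First reduce: -26 ≡ 299 (mod 325).
Reciprocity: 299 ≡ 3 and 325 ≡ 1 (mod 4), so (299/325) = +(325/299).
Reduce top mod 299: now compute (26/299).
Pull out 2: since 299 ≡ 3 (mod 8), (2/299) = -1.
Reciprocity: 13 ≡ 1 and 299 ≡ 3 (mod 4), so (13/299) = +(299/13).
Reduce top mod 13: now compute (0/13).
Top reduces to 0: gcd > 1, so the symbol is 0.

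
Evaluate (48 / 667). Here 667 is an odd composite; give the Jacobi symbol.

-1

Pull out 2^4: since 667 ≡ 3 (mod 8), (2/667) = -1, so (2/667)^4 = +1.
Reciprocity: 3 ≡ 3 and 667 ≡ 3 (mod 4), so (3/667) = −(667/3).
Reduce top mod 3: now compute (1/3).
Reached (1/3) = 1. Collecting the sign flips along the way, the symbol is -1.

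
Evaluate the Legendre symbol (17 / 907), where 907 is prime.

Reciprocity: 17 ≡ 1 and 907 ≡ 3 (mod 4), so (17/907) = +(907/17).
Reduce top mod 17: now compute (6/17).
Pull out 2: since 17 ≡ 1 (mod 8), (2/17) = +1.
Reciprocity: 3 ≡ 3 and 17 ≡ 1 (mod 4), so (3/17) = +(17/3).
Reduce top mod 3: now compute (2/3).
Pull out 2: since 3 ≡ 3 (mod 8), (2/3) = -1.
Reached (1/3) = 1. Collecting the sign flips along the way, the symbol is -1.

-1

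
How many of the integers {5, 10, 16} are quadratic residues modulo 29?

(5/29) = +1 → QR.
(10/29) = -1 → non-residue.
(16/29) = +1 → QR.
Total quadratic residues among the 3: 2.

2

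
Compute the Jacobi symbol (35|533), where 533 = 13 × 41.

-1

Reciprocity: 35 ≡ 3 and 533 ≡ 1 (mod 4), so (35/533) = +(533/35).
Reduce top mod 35: now compute (8/35).
Pull out 2^3: since 35 ≡ 3 (mod 8), (2/35) = -1, so (2/35)^3 = -1.
Reached (1/35) = 1. Collecting the sign flips along the way, the symbol is -1.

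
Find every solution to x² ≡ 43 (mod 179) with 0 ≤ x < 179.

Since 179 ≡ 3 (mod 4), a square root of 43 is 43^((179+1)/4) = 43^45 mod 179.
Repeated squaring: 43^2≡59, 43^4≡80, 43^8≡135, 43^16≡146, 43^32≡15 (mod 179).
43^45 = 43^(32+8+4+1) ≡ 36 (mod 179).
Check: 36² = 1296 ≡ 43 (mod 179). The two roots are 36 and 143.

36, 143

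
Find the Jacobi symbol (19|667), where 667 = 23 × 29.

1

Reciprocity: 19 ≡ 3 and 667 ≡ 3 (mod 4), so (19/667) = −(667/19).
Reduce top mod 19: now compute (2/19).
Pull out 2: since 19 ≡ 3 (mod 8), (2/19) = -1.
Reached (1/19) = 1. Collecting the sign flips along the way, the symbol is +1.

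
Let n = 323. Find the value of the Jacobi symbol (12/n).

Pull out 2^2: since 323 ≡ 3 (mod 8), (2/323) = -1, so (2/323)^2 = +1.
Reciprocity: 3 ≡ 3 and 323 ≡ 3 (mod 4), so (3/323) = −(323/3).
Reduce top mod 3: now compute (2/3).
Pull out 2: since 3 ≡ 3 (mod 8), (2/3) = -1.
Reached (1/3) = 1. Collecting the sign flips along the way, the symbol is +1.

1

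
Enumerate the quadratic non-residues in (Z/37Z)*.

2, 5, 6, 8, 13, 14, 15, 17, 18, 19, 20, 22, 23, 24, 29, 31, 32, 35

Square k = 1,…,18 (k and 37−k give the same square):
1²=1, 2²=4, 3²=9, 4²=16, 5²=25, 6²=36, 7²≡12, 8²≡27, 9²≡7, 10²≡26, 11²≡10, 12²≡33, 13²≡21, 14²≡11, 15²≡3, 16²≡34, 17²≡30, 18²≡28 (mod 37).
The residues are {1, 3, 4, 7, 9, 10, 11, 12, 16, 21, 25, 26, 27, 28, 30, 33, 34, 36}; the non-residues are the remaining 18 nonzero classes.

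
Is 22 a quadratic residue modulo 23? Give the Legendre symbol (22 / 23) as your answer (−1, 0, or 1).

-1

Euler's criterion: (22/23) ≡ 22^11 (mod 23).
22^2 ≡ 1 (mod 23)
22^4 ≡ 1 (mod 23)
22^8 ≡ 1 (mod 23)
22^11 = 22^(8+2+1) ≡ 22 (mod 23).
Result is 22 ≡ −1, so (22/23) = −1.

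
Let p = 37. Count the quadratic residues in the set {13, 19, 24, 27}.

(13/37) = -1 → non-residue.
(19/37) = -1 → non-residue.
(24/37) = -1 → non-residue.
(27/37) = +1 → QR.
Total quadratic residues among the 4: 1.

1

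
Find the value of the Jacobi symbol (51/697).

0

Reciprocity: 51 ≡ 3 and 697 ≡ 1 (mod 4), so (51/697) = +(697/51).
Reduce top mod 51: now compute (34/51).
Pull out 2: since 51 ≡ 3 (mod 8), (2/51) = -1.
Reciprocity: 17 ≡ 1 and 51 ≡ 3 (mod 4), so (17/51) = +(51/17).
Reduce top mod 17: now compute (0/17).
Top reduces to 0: gcd > 1, so the symbol is 0.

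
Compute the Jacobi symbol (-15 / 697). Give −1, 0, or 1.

First reduce: -15 ≡ 682 (mod 697).
Pull out 2: since 697 ≡ 1 (mod 8), (2/697) = +1.
Reciprocity: 341 ≡ 1 and 697 ≡ 1 (mod 4), so (341/697) = +(697/341).
Reduce top mod 341: now compute (15/341).
Reciprocity: 15 ≡ 3 and 341 ≡ 1 (mod 4), so (15/341) = +(341/15).
Reduce top mod 15: now compute (11/15).
Reciprocity: 11 ≡ 3 and 15 ≡ 3 (mod 4), so (11/15) = −(15/11).
Reduce top mod 11: now compute (4/11).
Pull out 2^2: since 11 ≡ 3 (mod 8), (2/11) = -1, so (2/11)^2 = +1.
Reached (1/11) = 1. Collecting the sign flips along the way, the symbol is -1.

-1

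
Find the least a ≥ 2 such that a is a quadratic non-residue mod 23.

5

(2/23) = +1, so 2 is a residue.
(3/23) = +1, so 3 is a residue.
(4/23) = +1, so 4 is a residue.
(5/23) = −1, so 5 is the smallest positive non-residue mod 23.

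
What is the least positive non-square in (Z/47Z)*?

(2/47) = +1, so 2 is a residue.
(3/47) = +1, so 3 is a residue.
(4/47) = +1, so 4 is a residue.
(5/47) = −1, so 5 is the smallest positive non-residue mod 47.

5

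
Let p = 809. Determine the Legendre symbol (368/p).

1

Pull out 2^4: since 809 ≡ 1 (mod 8), (2/809) = +1, so (2/809)^4 = +1.
Reciprocity: 23 ≡ 3 and 809 ≡ 1 (mod 4), so (23/809) = +(809/23).
Reduce top mod 23: now compute (4/23).
Pull out 2^2: since 23 ≡ 7 (mod 8), (2/23) = +1, so (2/23)^2 = +1.
Reached (1/23) = 1. Collecting the sign flips along the way, the symbol is +1.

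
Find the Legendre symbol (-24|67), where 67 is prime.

First reduce: -24 ≡ 43 (mod 67).
Reciprocity: 43 ≡ 3 and 67 ≡ 3 (mod 4), so (43/67) = −(67/43).
Reduce top mod 43: now compute (24/43).
Pull out 2^3: since 43 ≡ 3 (mod 8), (2/43) = -1, so (2/43)^3 = -1.
Reciprocity: 3 ≡ 3 and 43 ≡ 3 (mod 4), so (3/43) = −(43/3).
Reduce top mod 3: now compute (1/3).
Reached (1/3) = 1. Collecting the sign flips along the way, the symbol is -1.

-1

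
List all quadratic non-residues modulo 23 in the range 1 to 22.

5 7 10 11 14 15 17 19 20 21 22

Square k = 1,…,11 (k and 23−k give the same square):
1²=1, 2²=4, 3²=9, 4²=16, 5²≡2, 6²≡13, 7²≡3, 8²≡18, 9²≡12, 10²≡8, 11²≡6 (mod 23).
The residues are {1, 2, 3, 4, 6, 8, 9, 12, 13, 16, 18}; the non-residues are the remaining 11 nonzero classes.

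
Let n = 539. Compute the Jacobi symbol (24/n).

Pull out 2^3: since 539 ≡ 3 (mod 8), (2/539) = -1, so (2/539)^3 = -1.
Reciprocity: 3 ≡ 3 and 539 ≡ 3 (mod 4), so (3/539) = −(539/3).
Reduce top mod 3: now compute (2/3).
Pull out 2: since 3 ≡ 3 (mod 8), (2/3) = -1.
Reached (1/3) = 1. Collecting the sign flips along the way, the symbol is -1.

-1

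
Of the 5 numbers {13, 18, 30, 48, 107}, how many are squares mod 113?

3

(13/113) = +1 → QR.
(18/113) = +1 → QR.
(30/113) = +1 → QR.
(48/113) = -1 → non-residue.
(107/113) = -1 → non-residue.
Total quadratic residues among the 5: 3.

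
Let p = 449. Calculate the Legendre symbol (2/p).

Pull out 2: since 449 ≡ 1 (mod 8), (2/449) = +1.
Reached (1/449) = 1. Collecting the sign flips along the way, the symbol is +1.

1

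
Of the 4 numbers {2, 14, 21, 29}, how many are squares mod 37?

(2/37) = -1 → non-residue.
(14/37) = -1 → non-residue.
(21/37) = +1 → QR.
(29/37) = -1 → non-residue.
Total quadratic residues among the 4: 1.

1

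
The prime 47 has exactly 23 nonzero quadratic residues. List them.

Square k = 1,…,23 (k and 47−k give the same square):
1²=1, 2²=4, 3²=9, 4²=16, 5²=25, 6²=36, 7²≡2, 8²≡17, 9²≡34, 10²≡6, 11²≡27, 12²≡3, 13²≡28, 14²≡8, 15²≡37, 16²≡21, 17²≡7, 18²≡42, 19²≡32, 20²≡24, 21²≡18, 22²≡14, 23²≡12 (mod 47).
So the quadratic residues mod 47 are {1, 2, 3, 4, 6, 7, 8, 9, 12, 14, 16, 17, 18, 21, 24, 25, 27, 28, 32, 34, 36, 37, 42}.

1,2,3,4,6,7,8,9,12,14,16,17,18,21,24,25,27,28,32,34,36,37,42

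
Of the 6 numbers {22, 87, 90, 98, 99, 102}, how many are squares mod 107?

4

(22/107) = -1 → non-residue.
(87/107) = +1 → QR.
(90/107) = +1 → QR.
(98/107) = -1 → non-residue.
(99/107) = +1 → QR.
(102/107) = +1 → QR.
Total quadratic residues among the 6: 4.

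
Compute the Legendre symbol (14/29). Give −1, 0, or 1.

Pull out 2: since 29 ≡ 5 (mod 8), (2/29) = -1.
Reciprocity: 7 ≡ 3 and 29 ≡ 1 (mod 4), so (7/29) = +(29/7).
Reduce top mod 7: now compute (1/7).
Reached (1/7) = 1. Collecting the sign flips along the way, the symbol is -1.

-1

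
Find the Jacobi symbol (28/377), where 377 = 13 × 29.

Pull out 2^2: since 377 ≡ 1 (mod 8), (2/377) = +1, so (2/377)^2 = +1.
Reciprocity: 7 ≡ 3 and 377 ≡ 1 (mod 4), so (7/377) = +(377/7).
Reduce top mod 7: now compute (6/7).
Pull out 2: since 7 ≡ 7 (mod 8), (2/7) = +1.
Reciprocity: 3 ≡ 3 and 7 ≡ 3 (mod 4), so (3/7) = −(7/3).
Reduce top mod 3: now compute (1/3).
Reached (1/3) = 1. Collecting the sign flips along the way, the symbol is -1.

-1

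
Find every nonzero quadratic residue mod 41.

Square k = 1,…,20 (k and 41−k give the same square):
1²=1, 2²=4, 3²=9, 4²=16, 5²=25, 6²=36, 7²≡8, 8²≡23, 9²≡40, 10²≡18, 11²≡39, 12²≡21, 13²≡5, 14²≡32, 15²≡20, 16²≡10, 17²≡2, 18²≡37, 19²≡33, 20²≡31 (mod 41).
So the quadratic residues mod 41 are {1, 2, 4, 5, 8, 9, 10, 16, 18, 20, 21, 23, 25, 31, 32, 33, 36, 37, 39, 40}.

1 2 4 5 8 9 10 16 18 20 21 23 25 31 32 33 36 37 39 40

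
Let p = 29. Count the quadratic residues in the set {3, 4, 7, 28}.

3

(3/29) = -1 → non-residue.
(4/29) = +1 → QR.
(7/29) = +1 → QR.
(28/29) = +1 → QR.
Total quadratic residues among the 4: 3.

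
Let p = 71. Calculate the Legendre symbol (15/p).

1

Euler's criterion: (15/71) ≡ 15^35 (mod 71).
15^2 ≡ 12 (mod 71)
15^4 ≡ 2 (mod 71)
15^8 ≡ 4 (mod 71)
15^16 ≡ 16 (mod 71)
15^32 ≡ 43 (mod 71)
15^35 = 15^(32+2+1) ≡ 1 (mod 71).
Result is 1, so (15/71) = 1.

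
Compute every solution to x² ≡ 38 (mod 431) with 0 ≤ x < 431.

30, 401

Since 431 ≡ 3 (mod 4), a square root of 38 is 38^((431+1)/4) = 38^108 mod 431.
Repeated squaring: 38^2≡151, 38^4≡389, 38^8≡40, 38^16≡307, 38^32≡291, 38^64≡205 (mod 431).
38^108 = 38^(64+32+8+4) ≡ 30 (mod 431).
Check: 30² = 900 ≡ 38 (mod 431). The two roots are 30 and 401.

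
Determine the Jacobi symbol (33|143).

0

Reciprocity: 33 ≡ 1 and 143 ≡ 3 (mod 4), so (33/143) = +(143/33).
Reduce top mod 33: now compute (11/33).
Reciprocity: 11 ≡ 3 and 33 ≡ 1 (mod 4), so (11/33) = +(33/11).
Reduce top mod 11: now compute (0/11).
Top reduces to 0: gcd > 1, so the symbol is 0.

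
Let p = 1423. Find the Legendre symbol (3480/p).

-1

First reduce: 3480 ≡ 634 (mod 1423).
Pull out 2: since 1423 ≡ 7 (mod 8), (2/1423) = +1.
Reciprocity: 317 ≡ 1 and 1423 ≡ 3 (mod 4), so (317/1423) = +(1423/317).
Reduce top mod 317: now compute (155/317).
Reciprocity: 155 ≡ 3 and 317 ≡ 1 (mod 4), so (155/317) = +(317/155).
Reduce top mod 155: now compute (7/155).
Reciprocity: 7 ≡ 3 and 155 ≡ 3 (mod 4), so (7/155) = −(155/7).
Reduce top mod 7: now compute (1/7).
Reached (1/7) = 1. Collecting the sign flips along the way, the symbol is -1.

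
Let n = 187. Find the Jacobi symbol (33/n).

0

Reciprocity: 33 ≡ 1 and 187 ≡ 3 (mod 4), so (33/187) = +(187/33).
Reduce top mod 33: now compute (22/33).
Pull out 2: since 33 ≡ 1 (mod 8), (2/33) = +1.
Reciprocity: 11 ≡ 3 and 33 ≡ 1 (mod 4), so (11/33) = +(33/11).
Reduce top mod 11: now compute (0/11).
Top reduces to 0: gcd > 1, so the symbol is 0.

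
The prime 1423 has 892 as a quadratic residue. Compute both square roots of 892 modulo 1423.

252, 1171

Since 1423 ≡ 3 (mod 4), a square root of 892 is 892^((1423+1)/4) = 892^356 mod 1423.
Repeated squaring: 892^2≡207, 892^4≡159, 892^8≡1090, 892^16≡1318, 892^32≡1064, 892^64≡811, 892^128≡295, 892^256≡222 (mod 1423).
892^356 = 892^(256+64+32+4) ≡ 1171 (mod 1423).
Check: 1171² = 1371241 ≡ 892 (mod 1423). The two roots are 252 and 1171.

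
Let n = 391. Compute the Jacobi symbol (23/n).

0

Reciprocity: 23 ≡ 3 and 391 ≡ 3 (mod 4), so (23/391) = −(391/23).
Reduce top mod 23: now compute (0/23).
Top reduces to 0: gcd > 1, so the symbol is 0.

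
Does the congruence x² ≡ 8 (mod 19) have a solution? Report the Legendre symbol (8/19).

-1

Euler's criterion: (8/19) ≡ 8^9 (mod 19).
8^2 ≡ 7 (mod 19)
8^4 ≡ 11 (mod 19)
8^8 ≡ 7 (mod 19)
8^9 = 8^(8+1) ≡ 18 (mod 19).
Result is 18 ≡ −1, so (8/19) = −1.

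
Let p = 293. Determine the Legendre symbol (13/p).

Euler's criterion: (13/293) ≡ 13^146 (mod 293).
13^2 ≡ 169 (mod 293)
13^4 ≡ 140 (mod 293)
13^8 ≡ 262 (mod 293)
13^16 ≡ 82 (mod 293)
13^32 ≡ 278 (mod 293)
13^64 ≡ 225 (mod 293)
13^128 ≡ 229 (mod 293)
13^146 = 13^(128+16+2) ≡ 292 (mod 293).
Result is 292 ≡ −1, so (13/293) = −1.

-1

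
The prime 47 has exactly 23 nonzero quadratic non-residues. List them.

Square k = 1,…,23 (k and 47−k give the same square):
1²=1, 2²=4, 3²=9, 4²=16, 5²=25, 6²=36, 7²≡2, 8²≡17, 9²≡34, 10²≡6, 11²≡27, 12²≡3, 13²≡28, 14²≡8, 15²≡37, 16²≡21, 17²≡7, 18²≡42, 19²≡32, 20²≡24, 21²≡18, 22²≡14, 23²≡12 (mod 47).
The residues are {1, 2, 3, 4, 6, 7, 8, 9, 12, 14, 16, 17, 18, 21, 24, 25, 27, 28, 32, 34, 36, 37, 42}; the non-residues are the remaining 23 nonzero classes.

5 10 11 13 15 19 20 22 23 26 29 30 31 33 35 38 39 40 41 43 44 45 46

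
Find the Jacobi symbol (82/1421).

Pull out 2: since 1421 ≡ 5 (mod 8), (2/1421) = -1.
Reciprocity: 41 ≡ 1 and 1421 ≡ 1 (mod 4), so (41/1421) = +(1421/41).
Reduce top mod 41: now compute (27/41).
Reciprocity: 27 ≡ 3 and 41 ≡ 1 (mod 4), so (27/41) = +(41/27).
Reduce top mod 27: now compute (14/27).
Pull out 2: since 27 ≡ 3 (mod 8), (2/27) = -1.
Reciprocity: 7 ≡ 3 and 27 ≡ 3 (mod 4), so (7/27) = −(27/7).
Reduce top mod 7: now compute (6/7).
Pull out 2: since 7 ≡ 7 (mod 8), (2/7) = +1.
Reciprocity: 3 ≡ 3 and 7 ≡ 3 (mod 4), so (3/7) = −(7/3).
Reduce top mod 3: now compute (1/3).
Reached (1/3) = 1. Collecting the sign flips along the way, the symbol is +1.

1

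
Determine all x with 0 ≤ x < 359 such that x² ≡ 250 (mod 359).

Since 359 ≡ 3 (mod 4), a square root of 250 is 250^((359+1)/4) = 250^90 mod 359.
Repeated squaring: 250^2≡34, 250^4≡79, 250^8≡138, 250^16≡17, 250^32≡289, 250^64≡233 (mod 359).
250^90 = 250^(64+16+8+2) ≡ 300 (mod 359).
Check: 300² = 90000 ≡ 250 (mod 359). The two roots are 59 and 300.

59, 300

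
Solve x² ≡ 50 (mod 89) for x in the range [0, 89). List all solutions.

89 ≡ 1 (mod 4), so we find a root by search.
Trying successive values, 36² = 1296 ≡ 50 (mod 89). The other root is 89 − 36 = 53.

36, 53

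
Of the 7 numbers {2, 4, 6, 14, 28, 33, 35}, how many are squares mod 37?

(2/37) = -1 → non-residue.
(4/37) = +1 → QR.
(6/37) = -1 → non-residue.
(14/37) = -1 → non-residue.
(28/37) = +1 → QR.
(33/37) = +1 → QR.
(35/37) = -1 → non-residue.
Total quadratic residues among the 7: 3.

3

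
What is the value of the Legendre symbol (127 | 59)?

Euler's criterion: (127/59) ≡ 9^29 (mod 59).
9^2 ≡ 22 (mod 59)
9^4 ≡ 12 (mod 59)
9^8 ≡ 26 (mod 59)
9^16 ≡ 27 (mod 59)
9^29 = 9^(16+8+4+1) ≡ 1 (mod 59).
Result is 1, so (127/59) = 1.

1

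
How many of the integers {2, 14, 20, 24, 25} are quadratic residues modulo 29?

3

(2/29) = -1 → non-residue.
(14/29) = -1 → non-residue.
(20/29) = +1 → QR.
(24/29) = +1 → QR.
(25/29) = +1 → QR.
Total quadratic residues among the 5: 3.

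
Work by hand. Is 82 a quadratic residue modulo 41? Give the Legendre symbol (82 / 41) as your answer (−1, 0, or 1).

First reduce: 82 ≡ 0 (mod 41).
Top reduces to 0: gcd > 1, so the symbol is 0.

0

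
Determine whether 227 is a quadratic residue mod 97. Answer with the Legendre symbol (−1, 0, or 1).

First reduce: 227 ≡ 33 (mod 97).
Reciprocity: 33 ≡ 1 and 97 ≡ 1 (mod 4), so (33/97) = +(97/33).
Reduce top mod 33: now compute (31/33).
Reciprocity: 31 ≡ 3 and 33 ≡ 1 (mod 4), so (31/33) = +(33/31).
Reduce top mod 31: now compute (2/31).
Pull out 2: since 31 ≡ 7 (mod 8), (2/31) = +1.
Reached (1/31) = 1. Collecting the sign flips along the way, the symbol is +1.

1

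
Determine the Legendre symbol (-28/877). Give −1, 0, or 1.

First reduce: -28 ≡ 849 (mod 877).
Reciprocity: 849 ≡ 1 and 877 ≡ 1 (mod 4), so (849/877) = +(877/849).
Reduce top mod 849: now compute (28/849).
Pull out 2^2: since 849 ≡ 1 (mod 8), (2/849) = +1, so (2/849)^2 = +1.
Reciprocity: 7 ≡ 3 and 849 ≡ 1 (mod 4), so (7/849) = +(849/7).
Reduce top mod 7: now compute (2/7).
Pull out 2: since 7 ≡ 7 (mod 8), (2/7) = +1.
Reached (1/7) = 1. Collecting the sign flips along the way, the symbol is +1.

1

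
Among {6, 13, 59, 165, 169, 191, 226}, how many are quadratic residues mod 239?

(6/239) = +1 → QR.
(13/239) = -1 → non-residue.
(59/239) = -1 → non-residue.
(165/239) = +1 → QR.
(169/239) = +1 → QR.
(191/239) = -1 → non-residue.
(226/239) = +1 → QR.
Total quadratic residues among the 7: 4.

4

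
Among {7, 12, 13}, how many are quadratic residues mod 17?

(7/17) = -1 → non-residue.
(12/17) = -1 → non-residue.
(13/17) = +1 → QR.
Total quadratic residues among the 3: 1.

1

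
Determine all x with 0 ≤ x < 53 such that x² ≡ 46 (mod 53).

24, 29

53 ≡ 1 (mod 4), so we find a root by search.
Trying successive values, 24² = 576 ≡ 46 (mod 53). The other root is 53 − 24 = 29.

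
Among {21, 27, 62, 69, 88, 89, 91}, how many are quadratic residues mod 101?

(21/101) = +1 → QR.
(27/101) = -1 → non-residue.
(62/101) = -1 → non-residue.
(69/101) = -1 → non-residue.
(88/101) = +1 → QR.
(89/101) = -1 → non-residue.
(91/101) = -1 → non-residue.
Total quadratic residues among the 7: 2.

2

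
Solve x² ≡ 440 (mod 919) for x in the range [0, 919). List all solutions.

445, 474

Since 919 ≡ 3 (mod 4), a square root of 440 is 440^((919+1)/4) = 440^230 mod 919.
Repeated squaring: 440^2≡610, 440^4≡824, 440^8≡754, 440^16≡574, 440^32≡474, 440^64≡440, 440^128≡610 (mod 919).
440^230 = 440^(128+64+32+4+2) ≡ 474 (mod 919).
Check: 474² = 224676 ≡ 440 (mod 919). The two roots are 445 and 474.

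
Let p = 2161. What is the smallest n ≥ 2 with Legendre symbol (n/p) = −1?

(2/2161) = +1, so 2 is a residue.
(3/2161) = +1, so 3 is a residue.
(4/2161) = +1, so 4 is a residue.
(5/2161) = +1, so 5 is a residue.
(6/2161) = +1, so 6 is a residue.
(7/2161) = −1, so 7 is the smallest positive non-residue mod 2161.

7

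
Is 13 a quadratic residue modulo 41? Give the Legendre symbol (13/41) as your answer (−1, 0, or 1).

-1

Euler's criterion: (13/41) ≡ 13^20 (mod 41).
13^2 ≡ 5 (mod 41)
13^4 ≡ 25 (mod 41)
13^8 ≡ 10 (mod 41)
13^16 ≡ 18 (mod 41)
13^20 = 13^(16+4) ≡ 40 (mod 41).
Result is 40 ≡ −1, so (13/41) = −1.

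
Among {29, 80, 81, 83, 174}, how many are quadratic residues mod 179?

4

(29/179) = +1 → QR.
(80/179) = +1 → QR.
(81/179) = +1 → QR.
(83/179) = +1 → QR.
(174/179) = -1 → non-residue.
Total quadratic residues among the 5: 4.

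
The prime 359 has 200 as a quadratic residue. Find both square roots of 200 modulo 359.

169, 190

Since 359 ≡ 3 (mod 4), a square root of 200 is 200^((359+1)/4) = 200^90 mod 359.
Repeated squaring: 200^2≡151, 200^4≡184, 200^8≡110, 200^16≡253, 200^32≡107, 200^64≡320 (mod 359).
200^90 = 200^(64+16+8+2) ≡ 169 (mod 359).
Check: 169² = 28561 ≡ 200 (mod 359). The two roots are 169 and 190.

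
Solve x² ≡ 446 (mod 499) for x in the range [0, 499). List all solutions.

38, 461

Since 499 ≡ 3 (mod 4), a square root of 446 is 446^((499+1)/4) = 446^125 mod 499.
Repeated squaring: 446^2≡314, 446^4≡293, 446^8≡21, 446^16≡441, 446^32≡370, 446^64≡174 (mod 499).
446^125 = 446^(64+32+16+8+4+1) ≡ 38 (mod 499).
Check: 38² = 1444 ≡ 446 (mod 499). The two roots are 38 and 461.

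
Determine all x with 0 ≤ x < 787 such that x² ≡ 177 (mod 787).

113, 674

Since 787 ≡ 3 (mod 4), a square root of 177 is 177^((787+1)/4) = 177^197 mod 787.
Repeated squaring: 177^2≡636, 177^4≡765, 177^8≡484, 177^16≡517, 177^32≡496, 177^64≡472, 177^128≡63 (mod 787).
177^197 = 177^(128+64+4+1) ≡ 113 (mod 787).
Check: 113² = 12769 ≡ 177 (mod 787). The two roots are 113 and 674.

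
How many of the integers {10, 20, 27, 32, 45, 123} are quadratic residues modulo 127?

(10/127) = -1 → non-residue.
(20/127) = -1 → non-residue.
(27/127) = -1 → non-residue.
(32/127) = +1 → QR.
(45/127) = -1 → non-residue.
(123/127) = -1 → non-residue.
Total quadratic residues among the 6: 1.

1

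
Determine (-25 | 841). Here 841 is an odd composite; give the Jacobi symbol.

First reduce: -25 ≡ 816 (mod 841).
Pull out 2^4: since 841 ≡ 1 (mod 8), (2/841) = +1, so (2/841)^4 = +1.
Reciprocity: 51 ≡ 3 and 841 ≡ 1 (mod 4), so (51/841) = +(841/51).
Reduce top mod 51: now compute (25/51).
Reciprocity: 25 ≡ 1 and 51 ≡ 3 (mod 4), so (25/51) = +(51/25).
Reduce top mod 25: now compute (1/25).
Reached (1/25) = 1. Collecting the sign flips along the way, the symbol is +1.

1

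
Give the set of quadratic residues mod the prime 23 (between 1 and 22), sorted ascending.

1 2 3 4 6 8 9 12 13 16 18

Square k = 1,…,11 (k and 23−k give the same square):
1²=1, 2²=4, 3²=9, 4²=16, 5²≡2, 6²≡13, 7²≡3, 8²≡18, 9²≡12, 10²≡8, 11²≡6 (mod 23).
So the quadratic residues mod 23 are {1, 2, 3, 4, 6, 8, 9, 12, 13, 16, 18}.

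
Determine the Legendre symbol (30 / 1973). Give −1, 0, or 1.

Pull out 2: since 1973 ≡ 5 (mod 8), (2/1973) = -1.
Reciprocity: 15 ≡ 3 and 1973 ≡ 1 (mod 4), so (15/1973) = +(1973/15).
Reduce top mod 15: now compute (8/15).
Pull out 2^3: since 15 ≡ 7 (mod 8), (2/15) = +1, so (2/15)^3 = +1.
Reached (1/15) = 1. Collecting the sign flips along the way, the symbol is -1.

-1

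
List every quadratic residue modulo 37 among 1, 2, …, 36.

1, 3, 4, 7, 9, 10, 11, 12, 16, 21, 25, 26, 27, 28, 30, 33, 34, 36

Square k = 1,…,18 (k and 37−k give the same square):
1²=1, 2²=4, 3²=9, 4²=16, 5²=25, 6²=36, 7²≡12, 8²≡27, 9²≡7, 10²≡26, 11²≡10, 12²≡33, 13²≡21, 14²≡11, 15²≡3, 16²≡34, 17²≡30, 18²≡28 (mod 37).
So the quadratic residues mod 37 are {1, 3, 4, 7, 9, 10, 11, 12, 16, 21, 25, 26, 27, 28, 30, 33, 34, 36}.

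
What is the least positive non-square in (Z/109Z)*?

(2/109) = −1, so 2 is the smallest positive non-residue mod 109.

2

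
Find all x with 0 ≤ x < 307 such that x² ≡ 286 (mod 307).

30, 277

Since 307 ≡ 3 (mod 4), a square root of 286 is 286^((307+1)/4) = 286^77 mod 307.
Repeated squaring: 286^2≡134, 286^4≡150, 286^8≡89, 286^16≡246, 286^32≡37, 286^64≡141 (mod 307).
286^77 = 286^(64+8+4+1) ≡ 277 (mod 307).
Check: 277² = 76729 ≡ 286 (mod 307). The two roots are 30 and 277.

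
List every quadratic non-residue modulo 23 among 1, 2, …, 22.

5 7 10 11 14 15 17 19 20 21 22

Square k = 1,…,11 (k and 23−k give the same square):
1²=1, 2²=4, 3²=9, 4²=16, 5²≡2, 6²≡13, 7²≡3, 8²≡18, 9²≡12, 10²≡8, 11²≡6 (mod 23).
The residues are {1, 2, 3, 4, 6, 8, 9, 12, 13, 16, 18}; the non-residues are the remaining 11 nonzero classes.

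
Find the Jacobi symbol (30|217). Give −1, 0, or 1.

-1

Pull out 2: since 217 ≡ 1 (mod 8), (2/217) = +1.
Reciprocity: 15 ≡ 3 and 217 ≡ 1 (mod 4), so (15/217) = +(217/15).
Reduce top mod 15: now compute (7/15).
Reciprocity: 7 ≡ 3 and 15 ≡ 3 (mod 4), so (7/15) = −(15/7).
Reduce top mod 7: now compute (1/7).
Reached (1/7) = 1. Collecting the sign flips along the way, the symbol is -1.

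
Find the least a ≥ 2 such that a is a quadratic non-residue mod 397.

2

(2/397) = −1, so 2 is the smallest positive non-residue mod 397.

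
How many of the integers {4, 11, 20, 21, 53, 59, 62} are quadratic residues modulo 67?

(4/67) = +1 → QR.
(11/67) = -1 → non-residue.
(20/67) = -1 → non-residue.
(21/67) = +1 → QR.
(53/67) = -1 → non-residue.
(59/67) = +1 → QR.
(62/67) = +1 → QR.
Total quadratic residues among the 7: 4.

4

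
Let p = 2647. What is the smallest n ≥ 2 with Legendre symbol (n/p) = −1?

(2/2647) = +1, so 2 is a residue.
(3/2647) = −1, so 3 is the smallest positive non-residue mod 2647.

3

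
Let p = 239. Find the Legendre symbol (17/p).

1

Reciprocity: 17 ≡ 1 and 239 ≡ 3 (mod 4), so (17/239) = +(239/17).
Reduce top mod 17: now compute (1/17).
Reached (1/17) = 1. Collecting the sign flips along the way, the symbol is +1.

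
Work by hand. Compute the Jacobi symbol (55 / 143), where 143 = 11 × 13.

Reciprocity: 55 ≡ 3 and 143 ≡ 3 (mod 4), so (55/143) = −(143/55).
Reduce top mod 55: now compute (33/55).
Reciprocity: 33 ≡ 1 and 55 ≡ 3 (mod 4), so (33/55) = +(55/33).
Reduce top mod 33: now compute (22/33).
Pull out 2: since 33 ≡ 1 (mod 8), (2/33) = +1.
Reciprocity: 11 ≡ 3 and 33 ≡ 1 (mod 4), so (11/33) = +(33/11).
Reduce top mod 11: now compute (0/11).
Top reduces to 0: gcd > 1, so the symbol is 0.

0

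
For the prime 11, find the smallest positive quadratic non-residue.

(2/11) = −1, so 2 is the smallest positive non-residue mod 11.

2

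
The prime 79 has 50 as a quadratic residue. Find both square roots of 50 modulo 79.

Since 79 ≡ 3 (mod 4), a square root of 50 is 50^((79+1)/4) = 50^20 mod 79.
Repeated squaring: 50^2≡51, 50^4≡73, 50^8≡36, 50^16≡32 (mod 79).
50^20 = 50^(16+4) ≡ 45 (mod 79).
Check: 45² = 2025 ≡ 50 (mod 79). The two roots are 34 and 45.

34, 45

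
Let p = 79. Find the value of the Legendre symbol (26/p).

Pull out 2: since 79 ≡ 7 (mod 8), (2/79) = +1.
Reciprocity: 13 ≡ 1 and 79 ≡ 3 (mod 4), so (13/79) = +(79/13).
Reduce top mod 13: now compute (1/13).
Reached (1/13) = 1. Collecting the sign flips along the way, the symbol is +1.

1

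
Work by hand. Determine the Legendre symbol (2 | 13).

-1

Euler's criterion: (2/13) ≡ 2^6 (mod 13).
2^2 ≡ 4 (mod 13)
2^4 ≡ 3 (mod 13)
2^6 = 2^(4+2) ≡ 12 (mod 13).
Result is 12 ≡ −1, so (2/13) = −1.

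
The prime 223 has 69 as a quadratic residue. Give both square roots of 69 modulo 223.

31, 192

Since 223 ≡ 3 (mod 4), a square root of 69 is 69^((223+1)/4) = 69^56 mod 223.
Repeated squaring: 69^2≡78, 69^4≡63, 69^8≡178, 69^16≡18, 69^32≡101 (mod 223).
69^56 = 69^(32+16+8) ≡ 31 (mod 223).
Check: 31² = 961 ≡ 69 (mod 223). The two roots are 31 and 192.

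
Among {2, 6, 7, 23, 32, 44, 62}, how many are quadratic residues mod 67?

3

(2/67) = -1 → non-residue.
(6/67) = +1 → QR.
(7/67) = -1 → non-residue.
(23/67) = +1 → QR.
(32/67) = -1 → non-residue.
(44/67) = -1 → non-residue.
(62/67) = +1 → QR.
Total quadratic residues among the 7: 3.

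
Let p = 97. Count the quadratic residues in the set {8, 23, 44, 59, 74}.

2

(8/97) = +1 → QR.
(23/97) = -1 → non-residue.
(44/97) = +1 → QR.
(59/97) = -1 → non-residue.
(74/97) = -1 → non-residue.
Total quadratic residues among the 5: 2.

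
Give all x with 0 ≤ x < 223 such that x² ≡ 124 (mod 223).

Since 223 ≡ 3 (mod 4), a square root of 124 is 124^((223+1)/4) = 124^56 mod 223.
Repeated squaring: 124^2≡212, 124^4≡121, 124^8≡146, 124^16≡131, 124^32≡213 (mod 223).
124^56 = 124^(32+16+8) ≡ 74 (mod 223).
Check: 74² = 5476 ≡ 124 (mod 223). The two roots are 74 and 149.

74, 149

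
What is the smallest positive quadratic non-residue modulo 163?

(2/163) = −1, so 2 is the smallest positive non-residue mod 163.

2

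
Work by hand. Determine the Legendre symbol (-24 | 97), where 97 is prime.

First reduce: -24 ≡ 73 (mod 97).
Reciprocity: 73 ≡ 1 and 97 ≡ 1 (mod 4), so (73/97) = +(97/73).
Reduce top mod 73: now compute (24/73).
Pull out 2^3: since 73 ≡ 1 (mod 8), (2/73) = +1, so (2/73)^3 = +1.
Reciprocity: 3 ≡ 3 and 73 ≡ 1 (mod 4), so (3/73) = +(73/3).
Reduce top mod 3: now compute (1/3).
Reached (1/3) = 1. Collecting the sign flips along the way, the symbol is +1.

1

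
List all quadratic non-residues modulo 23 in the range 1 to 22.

5, 7, 10, 11, 14, 15, 17, 19, 20, 21, 22

Square k = 1,…,11 (k and 23−k give the same square):
1²=1, 2²=4, 3²=9, 4²=16, 5²≡2, 6²≡13, 7²≡3, 8²≡18, 9²≡12, 10²≡8, 11²≡6 (mod 23).
The residues are {1, 2, 3, 4, 6, 8, 9, 12, 13, 16, 18}; the non-residues are the remaining 11 nonzero classes.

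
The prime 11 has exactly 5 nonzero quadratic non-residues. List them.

Square k = 1,…,5 (k and 11−k give the same square):
1²=1, 2²=4, 3²=9, 4²≡5, 5²≡3 (mod 11).
The residues are {1, 3, 4, 5, 9}; the non-residues are the remaining 5 nonzero classes.

2, 6, 7, 8, 10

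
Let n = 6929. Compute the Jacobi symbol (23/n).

Reciprocity: 23 ≡ 3 and 6929 ≡ 1 (mod 4), so (23/6929) = +(6929/23).
Reduce top mod 23: now compute (6/23).
Pull out 2: since 23 ≡ 7 (mod 8), (2/23) = +1.
Reciprocity: 3 ≡ 3 and 23 ≡ 3 (mod 4), so (3/23) = −(23/3).
Reduce top mod 3: now compute (2/3).
Pull out 2: since 3 ≡ 3 (mod 8), (2/3) = -1.
Reached (1/3) = 1. Collecting the sign flips along the way, the symbol is +1.

1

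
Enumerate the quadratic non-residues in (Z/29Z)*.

2 3 8 10 11 12 14 15 17 18 19 21 26 27

Square k = 1,…,14 (k and 29−k give the same square):
1²=1, 2²=4, 3²=9, 4²=16, 5²=25, 6²≡7, 7²≡20, 8²≡6, 9²≡23, 10²≡13, 11²≡5, 12²≡28, 13²≡24, 14²≡22 (mod 29).
The residues are {1, 4, 5, 6, 7, 9, 13, 16, 20, 22, 23, 24, 25, 28}; the non-residues are the remaining 14 nonzero classes.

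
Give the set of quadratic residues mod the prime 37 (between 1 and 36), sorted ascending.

1, 3, 4, 7, 9, 10, 11, 12, 16, 21, 25, 26, 27, 28, 30, 33, 34, 36

Square k = 1,…,18 (k and 37−k give the same square):
1²=1, 2²=4, 3²=9, 4²=16, 5²=25, 6²=36, 7²≡12, 8²≡27, 9²≡7, 10²≡26, 11²≡10, 12²≡33, 13²≡21, 14²≡11, 15²≡3, 16²≡34, 17²≡30, 18²≡28 (mod 37).
So the quadratic residues mod 37 are {1, 3, 4, 7, 9, 10, 11, 12, 16, 21, 25, 26, 27, 28, 30, 33, 34, 36}.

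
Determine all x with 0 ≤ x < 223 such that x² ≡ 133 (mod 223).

Since 223 ≡ 3 (mod 4), a square root of 133 is 133^((223+1)/4) = 133^56 mod 223.
Repeated squaring: 133^2≡72, 133^4≡55, 133^8≡126, 133^16≡43, 133^32≡65 (mod 223).
133^56 = 133^(32+16+8) ≡ 53 (mod 223).
Check: 53² = 2809 ≡ 133 (mod 223). The two roots are 53 and 170.

53, 170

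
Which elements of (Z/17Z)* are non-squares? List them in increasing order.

Square k = 1,…,8 (k and 17−k give the same square):
1²=1, 2²=4, 3²=9, 4²=16, 5²≡8, 6²≡2, 7²≡15, 8²≡13 (mod 17).
The residues are {1, 2, 4, 8, 9, 13, 15, 16}; the non-residues are the remaining 8 nonzero classes.

3,5,6,7,10,11,12,14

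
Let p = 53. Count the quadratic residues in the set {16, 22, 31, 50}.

(16/53) = +1 → QR.
(22/53) = -1 → non-residue.
(31/53) = -1 → non-residue.
(50/53) = -1 → non-residue.
Total quadratic residues among the 4: 1.

1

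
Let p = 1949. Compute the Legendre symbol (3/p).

Reciprocity: 3 ≡ 3 and 1949 ≡ 1 (mod 4), so (3/1949) = +(1949/3).
Reduce top mod 3: now compute (2/3).
Pull out 2: since 3 ≡ 3 (mod 8), (2/3) = -1.
Reached (1/3) = 1. Collecting the sign flips along the way, the symbol is -1.

-1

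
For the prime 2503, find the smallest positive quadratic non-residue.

3

(2/2503) = +1, so 2 is a residue.
(3/2503) = −1, so 3 is the smallest positive non-residue mod 2503.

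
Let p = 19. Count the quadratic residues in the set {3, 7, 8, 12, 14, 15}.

(3/19) = -1 → non-residue.
(7/19) = +1 → QR.
(8/19) = -1 → non-residue.
(12/19) = -1 → non-residue.
(14/19) = -1 → non-residue.
(15/19) = -1 → non-residue.
Total quadratic residues among the 6: 1.

1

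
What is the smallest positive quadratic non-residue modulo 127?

3

(2/127) = +1, so 2 is a residue.
(3/127) = −1, so 3 is the smallest positive non-residue mod 127.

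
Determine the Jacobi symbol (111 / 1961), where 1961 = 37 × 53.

0

Reciprocity: 111 ≡ 3 and 1961 ≡ 1 (mod 4), so (111/1961) = +(1961/111).
Reduce top mod 111: now compute (74/111).
Pull out 2: since 111 ≡ 7 (mod 8), (2/111) = +1.
Reciprocity: 37 ≡ 1 and 111 ≡ 3 (mod 4), so (37/111) = +(111/37).
Reduce top mod 37: now compute (0/37).
Top reduces to 0: gcd > 1, so the symbol is 0.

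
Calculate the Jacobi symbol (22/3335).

1

Pull out 2: since 3335 ≡ 7 (mod 8), (2/3335) = +1.
Reciprocity: 11 ≡ 3 and 3335 ≡ 3 (mod 4), so (11/3335) = −(3335/11).
Reduce top mod 11: now compute (2/11).
Pull out 2: since 11 ≡ 3 (mod 8), (2/11) = -1.
Reached (1/11) = 1. Collecting the sign flips along the way, the symbol is +1.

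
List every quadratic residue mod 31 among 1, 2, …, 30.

1,2,4,5,7,8,9,10,14,16,18,19,20,25,28

Square k = 1,…,15 (k and 31−k give the same square):
1²=1, 2²=4, 3²=9, 4²=16, 5²=25, 6²≡5, 7²≡18, 8²≡2, 9²≡19, 10²≡7, 11²≡28, 12²≡20, 13²≡14, 14²≡10, 15²≡8 (mod 31).
So the quadratic residues mod 31 are {1, 2, 4, 5, 7, 8, 9, 10, 14, 16, 18, 19, 20, 25, 28}.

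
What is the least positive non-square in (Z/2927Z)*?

5

(2/2927) = +1, so 2 is a residue.
(3/2927) = +1, so 3 is a residue.
(4/2927) = +1, so 4 is a residue.
(5/2927) = −1, so 5 is the smallest positive non-residue mod 2927.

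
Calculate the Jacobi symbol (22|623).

1

Pull out 2: since 623 ≡ 7 (mod 8), (2/623) = +1.
Reciprocity: 11 ≡ 3 and 623 ≡ 3 (mod 4), so (11/623) = −(623/11).
Reduce top mod 11: now compute (7/11).
Reciprocity: 7 ≡ 3 and 11 ≡ 3 (mod 4), so (7/11) = −(11/7).
Reduce top mod 7: now compute (4/7).
Pull out 2^2: since 7 ≡ 7 (mod 8), (2/7) = +1, so (2/7)^2 = +1.
Reached (1/7) = 1. Collecting the sign flips along the way, the symbol is +1.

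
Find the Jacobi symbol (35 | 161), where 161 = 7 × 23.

Reciprocity: 35 ≡ 3 and 161 ≡ 1 (mod 4), so (35/161) = +(161/35).
Reduce top mod 35: now compute (21/35).
Reciprocity: 21 ≡ 1 and 35 ≡ 3 (mod 4), so (21/35) = +(35/21).
Reduce top mod 21: now compute (14/21).
Pull out 2: since 21 ≡ 5 (mod 8), (2/21) = -1.
Reciprocity: 7 ≡ 3 and 21 ≡ 1 (mod 4), so (7/21) = +(21/7).
Reduce top mod 7: now compute (0/7).
Top reduces to 0: gcd > 1, so the symbol is 0.

0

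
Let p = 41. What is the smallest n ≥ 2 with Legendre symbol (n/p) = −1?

(2/41) = +1, so 2 is a residue.
(3/41) = −1, so 3 is the smallest positive non-residue mod 41.

3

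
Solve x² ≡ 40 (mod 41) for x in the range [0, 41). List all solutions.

9, 32

41 ≡ 1 (mod 4), so we find a root by search.
Trying successive values, 9² = 81 ≡ 40 (mod 41). The other root is 41 − 9 = 32.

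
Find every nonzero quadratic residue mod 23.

1, 2, 3, 4, 6, 8, 9, 12, 13, 16, 18

Square k = 1,…,11 (k and 23−k give the same square):
1²=1, 2²=4, 3²=9, 4²=16, 5²≡2, 6²≡13, 7²≡3, 8²≡18, 9²≡12, 10²≡8, 11²≡6 (mod 23).
So the quadratic residues mod 23 are {1, 2, 3, 4, 6, 8, 9, 12, 13, 16, 18}.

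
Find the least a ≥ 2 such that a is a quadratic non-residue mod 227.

(2/227) = −1, so 2 is the smallest positive non-residue mod 227.

2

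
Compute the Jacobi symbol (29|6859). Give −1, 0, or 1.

-1

Reciprocity: 29 ≡ 1 and 6859 ≡ 3 (mod 4), so (29/6859) = +(6859/29).
Reduce top mod 29: now compute (15/29).
Reciprocity: 15 ≡ 3 and 29 ≡ 1 (mod 4), so (15/29) = +(29/15).
Reduce top mod 15: now compute (14/15).
Pull out 2: since 15 ≡ 7 (mod 8), (2/15) = +1.
Reciprocity: 7 ≡ 3 and 15 ≡ 3 (mod 4), so (7/15) = −(15/7).
Reduce top mod 7: now compute (1/7).
Reached (1/7) = 1. Collecting the sign flips along the way, the symbol is -1.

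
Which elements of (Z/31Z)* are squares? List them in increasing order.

1,2,4,5,7,8,9,10,14,16,18,19,20,25,28

Square k = 1,…,15 (k and 31−k give the same square):
1²=1, 2²=4, 3²=9, 4²=16, 5²=25, 6²≡5, 7²≡18, 8²≡2, 9²≡19, 10²≡7, 11²≡28, 12²≡20, 13²≡14, 14²≡10, 15²≡8 (mod 31).
So the quadratic residues mod 31 are {1, 2, 4, 5, 7, 8, 9, 10, 14, 16, 18, 19, 20, 25, 28}.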